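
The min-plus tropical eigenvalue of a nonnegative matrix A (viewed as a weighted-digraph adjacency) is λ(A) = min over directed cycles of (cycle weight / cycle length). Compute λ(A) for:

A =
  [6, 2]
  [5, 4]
λ(A) = 7/2

Enumerate directed cycles and compute their means (weight / length). Sample:
  cycle 0 → 0: weight = 6, length = 1, mean = 6/1 ≈ 6.000
  cycle 1 → 1: weight = 4, length = 1, mean = 4/1 ≈ 4.000
  cycle 0 → 1 → 0: weight = 7, length = 2, mean = 7/2 ≈ 3.500
  cycle 1 → 0 → 1: weight = 7, length = 2, mean = 7/2 ≈ 3.500
Minimum mean = 3.500, attained e.g. along the cycle 0 → 1 → 0 with weight 7 and length 2. So λ(A) = 7/2 = 7/2.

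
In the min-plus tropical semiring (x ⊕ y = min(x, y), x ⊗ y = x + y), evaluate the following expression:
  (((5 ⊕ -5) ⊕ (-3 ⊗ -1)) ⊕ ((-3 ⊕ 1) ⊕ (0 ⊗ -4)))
(((5 ⊕ -5) ⊕ (-3 ⊗ -1)) ⊕ ((-3 ⊕ 1) ⊕ (0 ⊗ -4))) = -5

Expand innermost to outermost. Recall ⊕ takes the minimum of its arguments and ⊗ takes their sum. Working out the expression (((5 ⊕ -5) ⊕ (-3 ⊗ -1)) ⊕ ((-3 ⊕ 1) ⊕ (0 ⊗ -4))) gives -5.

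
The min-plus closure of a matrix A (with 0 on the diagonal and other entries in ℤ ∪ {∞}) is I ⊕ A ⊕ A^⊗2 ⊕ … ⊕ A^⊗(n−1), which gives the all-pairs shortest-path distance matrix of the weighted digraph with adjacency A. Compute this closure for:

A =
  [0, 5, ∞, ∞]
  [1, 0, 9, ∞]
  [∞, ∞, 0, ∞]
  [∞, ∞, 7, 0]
Closure =
  [0, 5, 14, ∞]
  [1, 0, 9, ∞]
  [∞, ∞, 0, ∞]
  [∞, ∞, 7, 0]

This is the Floyd-Warshall all-pairs shortest-path computation. For each intermediate vertex k = 0, 1, …, 3, update dist[i][j] ← min(dist[i][j], dist[i][k] + dist[k][j]). The final matrix gives, for each (i, j), the minimum total weight of any directed path from i to j (possibly empty when i = j).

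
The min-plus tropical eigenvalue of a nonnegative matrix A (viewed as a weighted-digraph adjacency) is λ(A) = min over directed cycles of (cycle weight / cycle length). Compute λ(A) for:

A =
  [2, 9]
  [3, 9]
λ(A) = 2

Enumerate directed cycles and compute their means (weight / length). Sample:
  cycle 0 → 0: weight = 2, length = 1, mean = 2/1 ≈ 2.000
  cycle 1 → 1: weight = 9, length = 1, mean = 9/1 ≈ 9.000
  cycle 0 → 1 → 0: weight = 12, length = 2, mean = 12/2 ≈ 6.000
  cycle 1 → 0 → 1: weight = 12, length = 2, mean = 12/2 ≈ 6.000
Minimum mean = 2.000, attained e.g. along the cycle 0 → 0 with weight 2 and length 1. So λ(A) = 2/1 = 2.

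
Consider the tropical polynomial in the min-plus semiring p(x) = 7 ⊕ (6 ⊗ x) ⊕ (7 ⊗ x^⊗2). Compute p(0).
p(0) = 6

A tropical monomial a ⊗ x^⊗i evaluates to a + i · x. Evaluating each term at x = 0:
  Term 0 contributes 7 + 0 · 0 = 7
  Term 1 contributes 6 + 1 · 0 = 6
  Term 2 contributes 7 + 2 · 0 = 7
p(0) = ⊕ of these = min[7, 6, 7] = 6.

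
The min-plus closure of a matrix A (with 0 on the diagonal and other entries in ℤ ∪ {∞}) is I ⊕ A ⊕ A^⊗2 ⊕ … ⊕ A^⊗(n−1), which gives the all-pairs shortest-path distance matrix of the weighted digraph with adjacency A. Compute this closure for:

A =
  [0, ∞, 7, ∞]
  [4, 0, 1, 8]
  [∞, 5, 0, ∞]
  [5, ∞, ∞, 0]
Closure =
  [0, 12, 7, 20]
  [4, 0, 1, 8]
  [9, 5, 0, 13]
  [5, 17, 12, 0]

This is the Floyd-Warshall all-pairs shortest-path computation. For each intermediate vertex k = 0, 1, …, 3, update dist[i][j] ← min(dist[i][j], dist[i][k] + dist[k][j]). The final matrix gives, for each (i, j), the minimum total weight of any directed path from i to j (possibly empty when i = j).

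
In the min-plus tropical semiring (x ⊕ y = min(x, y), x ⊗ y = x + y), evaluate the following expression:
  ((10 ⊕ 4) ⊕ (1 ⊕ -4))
((10 ⊕ 4) ⊕ (1 ⊕ -4)) = -4

Expand innermost to outermost. Recall ⊕ takes the minimum of its arguments and ⊗ takes their sum. Working out the expression ((10 ⊕ 4) ⊕ (1 ⊕ -4)) gives -4.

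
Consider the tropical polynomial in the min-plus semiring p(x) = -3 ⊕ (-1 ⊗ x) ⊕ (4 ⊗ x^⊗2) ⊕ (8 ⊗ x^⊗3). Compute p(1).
p(1) = -3

A tropical monomial a ⊗ x^⊗i evaluates to a + i · x. Evaluating each term at x = 1:
  Term 0 contributes -3 + 0 · 1 = -3
  Term 1 contributes -1 + 1 · 1 = 0
  Term 2 contributes 4 + 2 · 1 = 6
  Term 3 contributes 8 + 3 · 1 = 11
p(1) = ⊕ of these = min[-3, 0, 6, 11] = -3.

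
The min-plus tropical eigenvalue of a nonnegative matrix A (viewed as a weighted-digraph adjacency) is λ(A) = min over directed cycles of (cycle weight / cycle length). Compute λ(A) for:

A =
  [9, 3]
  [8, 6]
λ(A) = 11/2

Enumerate directed cycles and compute their means (weight / length). Sample:
  cycle 0 → 0: weight = 9, length = 1, mean = 9/1 ≈ 9.000
  cycle 1 → 1: weight = 6, length = 1, mean = 6/1 ≈ 6.000
  cycle 0 → 1 → 0: weight = 11, length = 2, mean = 11/2 ≈ 5.500
  cycle 1 → 0 → 1: weight = 11, length = 2, mean = 11/2 ≈ 5.500
Minimum mean = 5.500, attained e.g. along the cycle 0 → 1 → 0 with weight 11 and length 2. So λ(A) = 11/2 = 11/2.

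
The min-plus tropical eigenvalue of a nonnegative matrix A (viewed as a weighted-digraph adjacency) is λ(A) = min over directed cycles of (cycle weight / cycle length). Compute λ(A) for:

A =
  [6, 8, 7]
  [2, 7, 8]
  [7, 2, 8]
λ(A) = 11/3

Enumerate directed cycles and compute their means (weight / length). Sample:
  cycle 0 → 0: weight = 6, length = 1, mean = 6/1 ≈ 6.000
  cycle 1 → 1: weight = 7, length = 1, mean = 7/1 ≈ 7.000
  cycle 2 → 2: weight = 8, length = 1, mean = 8/1 ≈ 8.000
  cycle 0 → 1 → 0: weight = 10, length = 2, mean = 10/2 ≈ 5.000
  cycle 0 → 2 → 0: weight = 14, length = 2, mean = 14/2 ≈ 7.000
  cycle 1 → 0 → 1: weight = 10, length = 2, mean = 10/2 ≈ 5.000
Minimum mean = 3.667, attained e.g. along the cycle 0 → 2 → 1 → 0 with weight 11 and length 3. So λ(A) = 11/3 = 11/3.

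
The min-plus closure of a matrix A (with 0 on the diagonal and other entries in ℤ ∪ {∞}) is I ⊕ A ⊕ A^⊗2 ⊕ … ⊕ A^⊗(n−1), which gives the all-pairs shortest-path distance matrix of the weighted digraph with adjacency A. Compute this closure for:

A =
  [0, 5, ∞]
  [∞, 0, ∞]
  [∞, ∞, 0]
Closure =
  [0, 5, ∞]
  [∞, 0, ∞]
  [∞, ∞, 0]

This is the Floyd-Warshall all-pairs shortest-path computation. For each intermediate vertex k = 0, 1, …, 2, update dist[i][j] ← min(dist[i][j], dist[i][k] + dist[k][j]). The final matrix gives, for each (i, j), the minimum total weight of any directed path from i to j (possibly empty when i = j).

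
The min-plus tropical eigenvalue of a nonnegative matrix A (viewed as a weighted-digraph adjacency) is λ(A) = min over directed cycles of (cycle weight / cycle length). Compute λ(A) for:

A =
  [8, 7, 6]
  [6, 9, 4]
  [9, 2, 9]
λ(A) = 3

Enumerate directed cycles and compute their means (weight / length). Sample:
  cycle 0 → 0: weight = 8, length = 1, mean = 8/1 ≈ 8.000
  cycle 1 → 1: weight = 9, length = 1, mean = 9/1 ≈ 9.000
  cycle 2 → 2: weight = 9, length = 1, mean = 9/1 ≈ 9.000
  cycle 0 → 1 → 0: weight = 13, length = 2, mean = 13/2 ≈ 6.500
  cycle 0 → 2 → 0: weight = 15, length = 2, mean = 15/2 ≈ 7.500
  cycle 1 → 0 → 1: weight = 13, length = 2, mean = 13/2 ≈ 6.500
Minimum mean = 3.000, attained e.g. along the cycle 1 → 2 → 1 with weight 6 and length 2. So λ(A) = 6/2 = 3.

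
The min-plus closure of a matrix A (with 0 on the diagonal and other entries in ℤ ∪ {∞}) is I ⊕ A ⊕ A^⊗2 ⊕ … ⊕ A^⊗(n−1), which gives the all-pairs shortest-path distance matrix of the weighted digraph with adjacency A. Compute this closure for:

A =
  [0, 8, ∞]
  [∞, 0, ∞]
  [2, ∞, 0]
Closure =
  [0, 8, ∞]
  [∞, 0, ∞]
  [2, 10, 0]

This is the Floyd-Warshall all-pairs shortest-path computation. For each intermediate vertex k = 0, 1, …, 2, update dist[i][j] ← min(dist[i][j], dist[i][k] + dist[k][j]). The final matrix gives, for each (i, j), the minimum total weight of any directed path from i to j (possibly empty when i = j).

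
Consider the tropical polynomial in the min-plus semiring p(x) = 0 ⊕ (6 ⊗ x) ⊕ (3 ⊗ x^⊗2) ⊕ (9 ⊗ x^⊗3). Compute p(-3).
p(-3) = -3

A tropical monomial a ⊗ x^⊗i evaluates to a + i · x. Evaluating each term at x = -3:
  Term 0 contributes 0 + 0 · -3 = 0
  Term 1 contributes 6 + 1 · -3 = 3
  Term 2 contributes 3 + 2 · -3 = -3
  Term 3 contributes 9 + 3 · -3 = 0
p(-3) = ⊕ of these = min[0, 3, -3, 0] = -3.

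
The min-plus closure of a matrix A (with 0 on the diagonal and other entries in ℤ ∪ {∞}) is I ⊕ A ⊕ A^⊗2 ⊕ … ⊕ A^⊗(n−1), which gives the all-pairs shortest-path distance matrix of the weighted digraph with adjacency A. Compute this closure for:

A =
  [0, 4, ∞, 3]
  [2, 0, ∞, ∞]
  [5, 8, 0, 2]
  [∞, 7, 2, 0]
Closure =
  [0, 4, 5, 3]
  [2, 0, 7, 5]
  [5, 8, 0, 2]
  [7, 7, 2, 0]

This is the Floyd-Warshall all-pairs shortest-path computation. For each intermediate vertex k = 0, 1, …, 3, update dist[i][j] ← min(dist[i][j], dist[i][k] + dist[k][j]). The final matrix gives, for each (i, j), the minimum total weight of any directed path from i to j (possibly empty when i = j).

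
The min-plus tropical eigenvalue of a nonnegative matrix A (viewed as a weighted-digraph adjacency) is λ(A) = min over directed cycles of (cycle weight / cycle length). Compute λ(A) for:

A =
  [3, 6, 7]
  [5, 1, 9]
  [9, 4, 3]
λ(A) = 1

Enumerate directed cycles and compute their means (weight / length). Sample:
  cycle 0 → 0: weight = 3, length = 1, mean = 3/1 ≈ 3.000
  cycle 1 → 1: weight = 1, length = 1, mean = 1/1 ≈ 1.000
  cycle 2 → 2: weight = 3, length = 1, mean = 3/1 ≈ 3.000
  cycle 0 → 1 → 0: weight = 11, length = 2, mean = 11/2 ≈ 5.500
  cycle 0 → 2 → 0: weight = 16, length = 2, mean = 16/2 ≈ 8.000
  cycle 1 → 0 → 1: weight = 11, length = 2, mean = 11/2 ≈ 5.500
Minimum mean = 1.000, attained e.g. along the cycle 1 → 1 with weight 1 and length 1. So λ(A) = 1/1 = 1.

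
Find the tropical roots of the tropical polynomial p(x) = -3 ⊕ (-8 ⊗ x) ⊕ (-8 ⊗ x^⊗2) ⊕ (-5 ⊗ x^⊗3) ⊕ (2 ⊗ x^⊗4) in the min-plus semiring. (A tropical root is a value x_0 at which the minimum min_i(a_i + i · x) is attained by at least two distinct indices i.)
Roots: {-7, -3, 0, 5}

Each tropical root is a break point of the lower envelope of the lines y = a_i + i · x (there are 5 lines, with slopes 0, 1, ..., 4). Only the lines that attain the minimum somewhere contribute to roots; other lines are dominated. Here the surviving (envelope) indices are i = 4, i = 3, i = 2, i = 1, i = 0.
Intersections between consecutive envelope lines give the roots: for adjacent envelope indices i < j the intersection is x = (a_i − a_j) / (j − i). Reading off the sorted break points: {-7, -3, 0, 5}.
Verification: at each break x_0, at least two indices attain the minimum of min_i(a_i + i · x_0).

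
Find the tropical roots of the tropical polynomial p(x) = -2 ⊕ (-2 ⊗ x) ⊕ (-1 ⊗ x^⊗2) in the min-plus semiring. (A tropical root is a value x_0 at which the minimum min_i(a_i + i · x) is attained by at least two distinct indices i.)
Roots: {-1, 0}

Each tropical root is a break point of the lower envelope of the lines y = a_i + i · x (there are 3 lines, with slopes 0, 1, ..., 2). Only the lines that attain the minimum somewhere contribute to roots; other lines are dominated. Here the surviving (envelope) indices are i = 2, i = 1, i = 0.
Intersections between consecutive envelope lines give the roots: for adjacent envelope indices i < j the intersection is x = (a_i − a_j) / (j − i). Reading off the sorted break points: {-1, 0}.
Verification: at each break x_0, at least two indices attain the minimum of min_i(a_i + i · x_0).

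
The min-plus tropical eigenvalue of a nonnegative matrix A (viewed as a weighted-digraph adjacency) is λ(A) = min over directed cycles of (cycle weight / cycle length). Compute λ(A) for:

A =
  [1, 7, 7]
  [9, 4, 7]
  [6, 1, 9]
λ(A) = 1

Enumerate directed cycles and compute their means (weight / length). Sample:
  cycle 0 → 0: weight = 1, length = 1, mean = 1/1 ≈ 1.000
  cycle 1 → 1: weight = 4, length = 1, mean = 4/1 ≈ 4.000
  cycle 2 → 2: weight = 9, length = 1, mean = 9/1 ≈ 9.000
  cycle 0 → 1 → 0: weight = 16, length = 2, mean = 16/2 ≈ 8.000
  cycle 0 → 2 → 0: weight = 13, length = 2, mean = 13/2 ≈ 6.500
  cycle 1 → 0 → 1: weight = 16, length = 2, mean = 16/2 ≈ 8.000
Minimum mean = 1.000, attained e.g. along the cycle 0 → 0 with weight 1 and length 1. So λ(A) = 1/1 = 1.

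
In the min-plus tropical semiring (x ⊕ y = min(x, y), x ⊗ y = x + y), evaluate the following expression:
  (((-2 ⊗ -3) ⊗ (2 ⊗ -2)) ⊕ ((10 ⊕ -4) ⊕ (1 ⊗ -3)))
(((-2 ⊗ -3) ⊗ (2 ⊗ -2)) ⊕ ((10 ⊕ -4) ⊕ (1 ⊗ -3))) = -5

Expand innermost to outermost. Recall ⊕ takes the minimum of its arguments and ⊗ takes their sum. Working out the expression (((-2 ⊗ -3) ⊗ (2 ⊗ -2)) ⊕ ((10 ⊕ -4) ⊕ (1 ⊗ -3))) gives -5.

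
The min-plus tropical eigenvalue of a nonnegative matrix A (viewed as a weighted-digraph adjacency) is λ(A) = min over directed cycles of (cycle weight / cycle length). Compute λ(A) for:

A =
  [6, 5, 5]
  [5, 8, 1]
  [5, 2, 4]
λ(A) = 3/2

Enumerate directed cycles and compute their means (weight / length). Sample:
  cycle 0 → 0: weight = 6, length = 1, mean = 6/1 ≈ 6.000
  cycle 1 → 1: weight = 8, length = 1, mean = 8/1 ≈ 8.000
  cycle 2 → 2: weight = 4, length = 1, mean = 4/1 ≈ 4.000
  cycle 0 → 1 → 0: weight = 10, length = 2, mean = 10/2 ≈ 5.000
  cycle 0 → 2 → 0: weight = 10, length = 2, mean = 10/2 ≈ 5.000
  cycle 1 → 0 → 1: weight = 10, length = 2, mean = 10/2 ≈ 5.000
Minimum mean = 1.500, attained e.g. along the cycle 1 → 2 → 1 with weight 3 and length 2. So λ(A) = 3/2 = 3/2.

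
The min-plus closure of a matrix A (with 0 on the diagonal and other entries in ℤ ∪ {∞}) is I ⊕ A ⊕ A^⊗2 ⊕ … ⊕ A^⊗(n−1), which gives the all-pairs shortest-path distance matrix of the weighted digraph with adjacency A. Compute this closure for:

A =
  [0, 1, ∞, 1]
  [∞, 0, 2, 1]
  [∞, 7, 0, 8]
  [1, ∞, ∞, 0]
Closure =
  [0, 1, 3, 1]
  [2, 0, 2, 1]
  [9, 7, 0, 8]
  [1, 2, 4, 0]

This is the Floyd-Warshall all-pairs shortest-path computation. For each intermediate vertex k = 0, 1, …, 3, update dist[i][j] ← min(dist[i][j], dist[i][k] + dist[k][j]). The final matrix gives, for each (i, j), the minimum total weight of any directed path from i to j (possibly empty when i = j).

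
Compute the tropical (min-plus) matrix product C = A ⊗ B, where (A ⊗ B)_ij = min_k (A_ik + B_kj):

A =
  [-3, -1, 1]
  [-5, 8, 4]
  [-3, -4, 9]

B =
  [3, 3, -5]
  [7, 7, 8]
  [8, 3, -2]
A ⊗ B =
  [0, 0, -8]
  [-2, -2, -10]
  [0, 0, -8]

Apply the min-plus product entry-by-entry:
  C[0][0] = min over k of (A[0][0] + B[0][0] = -3 + 3 = 0, A[0][1] + B[1][0] = -1 + 7 = 6, A[0][2] + B[2][0] = 1 + 8 = 9) = 0 (attained at k = 0)
  C[0][1] = min over k of (A[0][0] + B[0][1] = -3 + 3 = 0, A[0][1] + B[1][1] = -1 + 7 = 6, A[0][2] + B[2][1] = 1 + 3 = 4) = 0 (attained at k = 0)
  C[0][2] = min over k of (A[0][0] + B[0][2] = -3 + -5 = -8, A[0][1] + B[1][2] = -1 + 8 = 7, A[0][2] + B[2][2] = 1 + -2 = -1) = -8 (attained at k = 0)
  C[1][0] = min over k of (A[1][0] + B[0][0] = -5 + 3 = -2, A[1][1] + B[1][0] = 8 + 7 = 15, A[1][2] + B[2][0] = 4 + 8 = 12) = -2 (attained at k = 0)
  C[1][1] = min over k of (A[1][0] + B[0][1] = -5 + 3 = -2, A[1][1] + B[1][1] = 8 + 7 = 15, A[1][2] + B[2][1] = 4 + 3 = 7) = -2 (attained at k = 0)
  C[1][2] = min over k of (A[1][0] + B[0][2] = -5 + -5 = -10, A[1][1] + B[1][2] = 8 + 8 = 16, A[1][2] + B[2][2] = 4 + -2 = 2) = -10 (attained at k = 0)
  C[2][0] = min over k of (A[2][0] + B[0][0] = -3 + 3 = 0, A[2][1] + B[1][0] = -4 + 7 = 3, A[2][2] + B[2][0] = 9 + 8 = 17) = 0 (attained at k = 0)
  C[2][1] = min over k of (A[2][0] + B[0][1] = -3 + 3 = 0, A[2][1] + B[1][1] = -4 + 7 = 3, A[2][2] + B[2][1] = 9 + 3 = 12) = 0 (attained at k = 0)
  C[2][2] = min over k of (A[2][0] + B[0][2] = -3 + -5 = -8, A[2][1] + B[1][2] = -4 + 8 = 4, A[2][2] + B[2][2] = 9 + -2 = 7) = -8 (attained at k = 0)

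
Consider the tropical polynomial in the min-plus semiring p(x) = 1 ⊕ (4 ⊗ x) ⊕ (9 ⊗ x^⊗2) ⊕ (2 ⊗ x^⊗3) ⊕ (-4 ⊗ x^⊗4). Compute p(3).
p(3) = 1

A tropical monomial a ⊗ x^⊗i evaluates to a + i · x. Evaluating each term at x = 3:
  Term 0 contributes 1 + 0 · 3 = 1
  Term 1 contributes 4 + 1 · 3 = 7
  Term 2 contributes 9 + 2 · 3 = 15
  Term 3 contributes 2 + 3 · 3 = 11
  Term 4 contributes -4 + 4 · 3 = 8
p(3) = ⊕ of these = min[1, 7, 15, 11, 8] = 1.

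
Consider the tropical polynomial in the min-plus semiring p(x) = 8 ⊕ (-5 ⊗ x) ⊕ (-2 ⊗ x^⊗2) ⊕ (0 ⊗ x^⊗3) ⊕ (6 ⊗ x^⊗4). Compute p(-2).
p(-2) = -7

A tropical monomial a ⊗ x^⊗i evaluates to a + i · x. Evaluating each term at x = -2:
  Term 0 contributes 8 + 0 · -2 = 8
  Term 1 contributes -5 + 1 · -2 = -7
  Term 2 contributes -2 + 2 · -2 = -6
  Term 3 contributes 0 + 3 · -2 = -6
  Term 4 contributes 6 + 4 · -2 = -2
p(-2) = ⊕ of these = min[8, -7, -6, -6, -2] = -7.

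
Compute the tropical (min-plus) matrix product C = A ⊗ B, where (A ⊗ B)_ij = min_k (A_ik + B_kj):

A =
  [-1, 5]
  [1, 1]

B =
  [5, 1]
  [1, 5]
A ⊗ B =
  [4, 0]
  [2, 2]

Apply the min-plus product entry-by-entry:
  C[0][0] = min over k of (A[0][0] + B[0][0] = -1 + 5 = 4, A[0][1] + B[1][0] = 5 + 1 = 6) = 4 (attained at k = 0)
  C[0][1] = min over k of (A[0][0] + B[0][1] = -1 + 1 = 0, A[0][1] + B[1][1] = 5 + 5 = 10) = 0 (attained at k = 0)
  C[1][0] = min over k of (A[1][0] + B[0][0] = 1 + 5 = 6, A[1][1] + B[1][0] = 1 + 1 = 2) = 2 (attained at k = 1)
  C[1][1] = min over k of (A[1][0] + B[0][1] = 1 + 1 = 2, A[1][1] + B[1][1] = 1 + 5 = 6) = 2 (attained at k = 0)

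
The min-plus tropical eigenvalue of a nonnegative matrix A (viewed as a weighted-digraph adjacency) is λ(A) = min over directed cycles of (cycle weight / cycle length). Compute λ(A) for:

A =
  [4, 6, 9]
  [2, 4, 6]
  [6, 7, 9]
λ(A) = 4

Enumerate directed cycles and compute their means (weight / length). Sample:
  cycle 0 → 0: weight = 4, length = 1, mean = 4/1 ≈ 4.000
  cycle 1 → 1: weight = 4, length = 1, mean = 4/1 ≈ 4.000
  cycle 2 → 2: weight = 9, length = 1, mean = 9/1 ≈ 9.000
  cycle 0 → 1 → 0: weight = 8, length = 2, mean = 8/2 ≈ 4.000
  cycle 0 → 2 → 0: weight = 15, length = 2, mean = 15/2 ≈ 7.500
  cycle 1 → 0 → 1: weight = 8, length = 2, mean = 8/2 ≈ 4.000
Minimum mean = 4.000, attained e.g. along the cycle 0 → 0 with weight 4 and length 1. So λ(A) = 4/1 = 4.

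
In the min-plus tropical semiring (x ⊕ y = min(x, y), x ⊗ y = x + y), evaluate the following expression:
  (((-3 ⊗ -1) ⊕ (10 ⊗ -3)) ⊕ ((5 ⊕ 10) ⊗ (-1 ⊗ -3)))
(((-3 ⊗ -1) ⊕ (10 ⊗ -3)) ⊕ ((5 ⊕ 10) ⊗ (-1 ⊗ -3))) = -4

Expand innermost to outermost. Recall ⊕ takes the minimum of its arguments and ⊗ takes their sum. Working out the expression (((-3 ⊗ -1) ⊕ (10 ⊗ -3)) ⊕ ((5 ⊕ 10) ⊗ (-1 ⊗ -3))) gives -4.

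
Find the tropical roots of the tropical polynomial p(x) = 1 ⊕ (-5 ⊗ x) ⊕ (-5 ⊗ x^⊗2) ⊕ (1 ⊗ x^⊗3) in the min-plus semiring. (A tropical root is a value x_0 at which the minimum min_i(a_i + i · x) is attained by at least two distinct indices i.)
Roots: {-6, 0, 6}

Each tropical root is a break point of the lower envelope of the lines y = a_i + i · x (there are 4 lines, with slopes 0, 1, ..., 3). Only the lines that attain the minimum somewhere contribute to roots; other lines are dominated. Here the surviving (envelope) indices are i = 3, i = 2, i = 1, i = 0.
Intersections between consecutive envelope lines give the roots: for adjacent envelope indices i < j the intersection is x = (a_i − a_j) / (j − i). Reading off the sorted break points: {-6, 0, 6}.
Verification: at each break x_0, at least two indices attain the minimum of min_i(a_i + i · x_0).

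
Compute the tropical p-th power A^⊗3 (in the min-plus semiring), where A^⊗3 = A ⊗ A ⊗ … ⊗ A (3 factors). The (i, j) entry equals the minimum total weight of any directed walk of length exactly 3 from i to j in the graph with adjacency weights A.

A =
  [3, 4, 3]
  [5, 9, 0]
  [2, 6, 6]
A^⊗3 =
  [6, 9, 7]
  [5, 6, 5]
  [7, 9, 6]

Each entry (A^⊗3)_ij equals the minimum over all length-3 walks i = v_0 → v_1 → … → v_3 = j of Σ_t A[v_t][v_{t+1}]. For example, for (i, j) = (0, 2) we minimise over 9 possible intermediate vertex sequences; the minimum is 7, attained along the walk 0 → 0 → 1 → 2.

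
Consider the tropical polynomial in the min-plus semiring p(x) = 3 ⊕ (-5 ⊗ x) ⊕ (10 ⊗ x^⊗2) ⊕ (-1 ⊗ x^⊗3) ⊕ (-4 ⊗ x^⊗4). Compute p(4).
p(4) = -1

A tropical monomial a ⊗ x^⊗i evaluates to a + i · x. Evaluating each term at x = 4:
  Term 0 contributes 3 + 0 · 4 = 3
  Term 1 contributes -5 + 1 · 4 = -1
  Term 2 contributes 10 + 2 · 4 = 18
  Term 3 contributes -1 + 3 · 4 = 11
  Term 4 contributes -4 + 4 · 4 = 12
p(4) = ⊕ of these = min[3, -1, 18, 11, 12] = -1.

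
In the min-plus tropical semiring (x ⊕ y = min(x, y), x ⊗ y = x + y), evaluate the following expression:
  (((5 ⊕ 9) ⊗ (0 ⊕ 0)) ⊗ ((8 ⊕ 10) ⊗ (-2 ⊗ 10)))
(((5 ⊕ 9) ⊗ (0 ⊕ 0)) ⊗ ((8 ⊕ 10) ⊗ (-2 ⊗ 10))) = 21

Expand innermost to outermost. Recall ⊕ takes the minimum of its arguments and ⊗ takes their sum. Working out the expression (((5 ⊕ 9) ⊗ (0 ⊕ 0)) ⊗ ((8 ⊕ 10) ⊗ (-2 ⊗ 10))) gives 21.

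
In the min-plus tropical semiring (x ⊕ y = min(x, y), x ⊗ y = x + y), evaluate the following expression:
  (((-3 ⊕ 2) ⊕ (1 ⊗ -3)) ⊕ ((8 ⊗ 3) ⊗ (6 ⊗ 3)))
(((-3 ⊕ 2) ⊕ (1 ⊗ -3)) ⊕ ((8 ⊗ 3) ⊗ (6 ⊗ 3))) = -3

Expand innermost to outermost. Recall ⊕ takes the minimum of its arguments and ⊗ takes their sum. Working out the expression (((-3 ⊕ 2) ⊕ (1 ⊗ -3)) ⊕ ((8 ⊗ 3) ⊗ (6 ⊗ 3))) gives -3.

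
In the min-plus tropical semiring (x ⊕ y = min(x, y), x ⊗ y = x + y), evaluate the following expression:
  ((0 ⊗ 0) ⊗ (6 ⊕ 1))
((0 ⊗ 0) ⊗ (6 ⊕ 1)) = 1

Expand innermost to outermost. Recall ⊕ takes the minimum of its arguments and ⊗ takes their sum. Working out the expression ((0 ⊗ 0) ⊗ (6 ⊕ 1)) gives 1.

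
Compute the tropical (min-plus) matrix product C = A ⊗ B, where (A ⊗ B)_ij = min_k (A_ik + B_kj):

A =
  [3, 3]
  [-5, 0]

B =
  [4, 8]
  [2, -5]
A ⊗ B =
  [5, -2]
  [-1, -5]

Apply the min-plus product entry-by-entry:
  C[0][0] = min over k of (A[0][0] + B[0][0] = 3 + 4 = 7, A[0][1] + B[1][0] = 3 + 2 = 5) = 5 (attained at k = 1)
  C[0][1] = min over k of (A[0][0] + B[0][1] = 3 + 8 = 11, A[0][1] + B[1][1] = 3 + -5 = -2) = -2 (attained at k = 1)
  C[1][0] = min over k of (A[1][0] + B[0][0] = -5 + 4 = -1, A[1][1] + B[1][0] = 0 + 2 = 2) = -1 (attained at k = 0)
  C[1][1] = min over k of (A[1][0] + B[0][1] = -5 + 8 = 3, A[1][1] + B[1][1] = 0 + -5 = -5) = -5 (attained at k = 1)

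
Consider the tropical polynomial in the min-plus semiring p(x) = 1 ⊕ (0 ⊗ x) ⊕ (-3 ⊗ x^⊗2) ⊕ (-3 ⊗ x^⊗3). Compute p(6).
p(6) = 1

A tropical monomial a ⊗ x^⊗i evaluates to a + i · x. Evaluating each term at x = 6:
  Term 0 contributes 1 + 0 · 6 = 1
  Term 1 contributes 0 + 1 · 6 = 6
  Term 2 contributes -3 + 2 · 6 = 9
  Term 3 contributes -3 + 3 · 6 = 15
p(6) = ⊕ of these = min[1, 6, 9, 15] = 1.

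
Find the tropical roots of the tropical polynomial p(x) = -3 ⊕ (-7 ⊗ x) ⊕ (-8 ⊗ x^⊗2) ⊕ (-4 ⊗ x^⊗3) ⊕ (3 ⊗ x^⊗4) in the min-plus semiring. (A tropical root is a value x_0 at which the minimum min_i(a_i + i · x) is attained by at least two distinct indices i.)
Roots: {-7, -4, 1, 4}

Each tropical root is a break point of the lower envelope of the lines y = a_i + i · x (there are 5 lines, with slopes 0, 1, ..., 4). Only the lines that attain the minimum somewhere contribute to roots; other lines are dominated. Here the surviving (envelope) indices are i = 4, i = 3, i = 2, i = 1, i = 0.
Intersections between consecutive envelope lines give the roots: for adjacent envelope indices i < j the intersection is x = (a_i − a_j) / (j − i). Reading off the sorted break points: {-7, -4, 1, 4}.
Verification: at each break x_0, at least two indices attain the minimum of min_i(a_i + i · x_0).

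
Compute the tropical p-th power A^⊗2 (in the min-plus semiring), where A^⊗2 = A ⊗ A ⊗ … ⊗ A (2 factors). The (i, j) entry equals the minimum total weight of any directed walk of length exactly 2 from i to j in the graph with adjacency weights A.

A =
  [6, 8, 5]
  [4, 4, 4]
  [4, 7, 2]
A^⊗2 =
  [9, 12, 7]
  [8, 8, 6]
  [6, 9, 4]

Each entry (A^⊗2)_ij equals the minimum over all length-2 walks i = v_0 → v_1 → … → v_2 = j of Σ_t A[v_t][v_{t+1}]. For example, for (i, j) = (0, 2) we minimise over 3 possible intermediate vertex sequences; the minimum is 7, attained along the walk 0 → 2 → 2.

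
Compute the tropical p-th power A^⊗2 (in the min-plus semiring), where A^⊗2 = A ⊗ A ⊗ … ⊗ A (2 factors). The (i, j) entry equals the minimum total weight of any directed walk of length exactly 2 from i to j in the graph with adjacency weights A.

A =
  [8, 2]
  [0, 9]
A^⊗2 =
  [2, 10]
  [8, 2]

Each entry (A^⊗2)_ij equals the minimum over all length-2 walks i = v_0 → v_1 → … → v_2 = j of Σ_t A[v_t][v_{t+1}]. For example, for (i, j) = (0, 1) we minimise over 2 possible intermediate vertex sequences; the minimum is 10, attained along the walk 0 → 0 → 1.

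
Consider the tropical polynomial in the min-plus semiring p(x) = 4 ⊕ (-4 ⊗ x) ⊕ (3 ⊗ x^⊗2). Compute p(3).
p(3) = -1

A tropical monomial a ⊗ x^⊗i evaluates to a + i · x. Evaluating each term at x = 3:
  Term 0 contributes 4 + 0 · 3 = 4
  Term 1 contributes -4 + 1 · 3 = -1
  Term 2 contributes 3 + 2 · 3 = 9
p(3) = ⊕ of these = min[4, -1, 9] = -1.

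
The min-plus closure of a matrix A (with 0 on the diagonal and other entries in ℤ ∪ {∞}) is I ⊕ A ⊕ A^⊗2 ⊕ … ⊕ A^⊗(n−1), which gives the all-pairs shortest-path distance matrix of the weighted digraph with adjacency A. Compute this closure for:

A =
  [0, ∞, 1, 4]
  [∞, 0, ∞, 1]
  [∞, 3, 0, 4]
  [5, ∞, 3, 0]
Closure =
  [0, 4, 1, 4]
  [6, 0, 4, 1]
  [9, 3, 0, 4]
  [5, 6, 3, 0]

This is the Floyd-Warshall all-pairs shortest-path computation. For each intermediate vertex k = 0, 1, …, 3, update dist[i][j] ← min(dist[i][j], dist[i][k] + dist[k][j]). The final matrix gives, for each (i, j), the minimum total weight of any directed path from i to j (possibly empty when i = j).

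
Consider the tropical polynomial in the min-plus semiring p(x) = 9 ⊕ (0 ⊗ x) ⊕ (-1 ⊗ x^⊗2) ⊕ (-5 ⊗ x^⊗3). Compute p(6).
p(6) = 6

A tropical monomial a ⊗ x^⊗i evaluates to a + i · x. Evaluating each term at x = 6:
  Term 0 contributes 9 + 0 · 6 = 9
  Term 1 contributes 0 + 1 · 6 = 6
  Term 2 contributes -1 + 2 · 6 = 11
  Term 3 contributes -5 + 3 · 6 = 13
p(6) = ⊕ of these = min[9, 6, 11, 13] = 6.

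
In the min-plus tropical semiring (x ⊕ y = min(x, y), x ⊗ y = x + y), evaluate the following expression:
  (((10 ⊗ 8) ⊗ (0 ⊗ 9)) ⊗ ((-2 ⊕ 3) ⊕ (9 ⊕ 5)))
(((10 ⊗ 8) ⊗ (0 ⊗ 9)) ⊗ ((-2 ⊕ 3) ⊕ (9 ⊕ 5))) = 25

Expand innermost to outermost. Recall ⊕ takes the minimum of its arguments and ⊗ takes their sum. Working out the expression (((10 ⊗ 8) ⊗ (0 ⊗ 9)) ⊗ ((-2 ⊕ 3) ⊕ (9 ⊕ 5))) gives 25.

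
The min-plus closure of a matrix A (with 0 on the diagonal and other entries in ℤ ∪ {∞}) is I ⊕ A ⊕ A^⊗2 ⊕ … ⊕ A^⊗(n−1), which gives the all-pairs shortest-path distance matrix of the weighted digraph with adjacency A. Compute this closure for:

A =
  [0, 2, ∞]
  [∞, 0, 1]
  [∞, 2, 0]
Closure =
  [0, 2, 3]
  [∞, 0, 1]
  [∞, 2, 0]

This is the Floyd-Warshall all-pairs shortest-path computation. For each intermediate vertex k = 0, 1, …, 2, update dist[i][j] ← min(dist[i][j], dist[i][k] + dist[k][j]). The final matrix gives, for each (i, j), the minimum total weight of any directed path from i to j (possibly empty when i = j).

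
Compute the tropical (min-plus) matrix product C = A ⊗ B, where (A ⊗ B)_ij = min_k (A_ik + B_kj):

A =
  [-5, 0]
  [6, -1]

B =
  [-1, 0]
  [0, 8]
A ⊗ B =
  [-6, -5]
  [-1, 6]

Apply the min-plus product entry-by-entry:
  C[0][0] = min over k of (A[0][0] + B[0][0] = -5 + -1 = -6, A[0][1] + B[1][0] = 0 + 0 = 0) = -6 (attained at k = 0)
  C[0][1] = min over k of (A[0][0] + B[0][1] = -5 + 0 = -5, A[0][1] + B[1][1] = 0 + 8 = 8) = -5 (attained at k = 0)
  C[1][0] = min over k of (A[1][0] + B[0][0] = 6 + -1 = 5, A[1][1] + B[1][0] = -1 + 0 = -1) = -1 (attained at k = 1)
  C[1][1] = min over k of (A[1][0] + B[0][1] = 6 + 0 = 6, A[1][1] + B[1][1] = -1 + 8 = 7) = 6 (attained at k = 0)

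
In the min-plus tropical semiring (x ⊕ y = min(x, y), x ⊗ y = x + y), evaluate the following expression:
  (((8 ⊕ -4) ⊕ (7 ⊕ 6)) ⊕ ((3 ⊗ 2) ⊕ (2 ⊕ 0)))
(((8 ⊕ -4) ⊕ (7 ⊕ 6)) ⊕ ((3 ⊗ 2) ⊕ (2 ⊕ 0))) = -4

Expand innermost to outermost. Recall ⊕ takes the minimum of its arguments and ⊗ takes their sum. Working out the expression (((8 ⊕ -4) ⊕ (7 ⊕ 6)) ⊕ ((3 ⊗ 2) ⊕ (2 ⊕ 0))) gives -4.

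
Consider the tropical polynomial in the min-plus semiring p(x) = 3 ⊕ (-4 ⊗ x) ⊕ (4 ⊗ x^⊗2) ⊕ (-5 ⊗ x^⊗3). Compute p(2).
p(2) = -2

A tropical monomial a ⊗ x^⊗i evaluates to a + i · x. Evaluating each term at x = 2:
  Term 0 contributes 3 + 0 · 2 = 3
  Term 1 contributes -4 + 1 · 2 = -2
  Term 2 contributes 4 + 2 · 2 = 8
  Term 3 contributes -5 + 3 · 2 = 1
p(2) = ⊕ of these = min[3, -2, 8, 1] = -2.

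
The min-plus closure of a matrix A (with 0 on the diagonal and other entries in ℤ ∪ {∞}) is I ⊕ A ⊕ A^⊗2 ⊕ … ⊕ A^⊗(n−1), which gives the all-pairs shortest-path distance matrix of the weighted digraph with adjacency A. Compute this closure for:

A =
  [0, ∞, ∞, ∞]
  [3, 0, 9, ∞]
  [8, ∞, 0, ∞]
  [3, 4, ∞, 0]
Closure =
  [0, ∞, ∞, ∞]
  [3, 0, 9, ∞]
  [8, ∞, 0, ∞]
  [3, 4, 13, 0]

This is the Floyd-Warshall all-pairs shortest-path computation. For each intermediate vertex k = 0, 1, …, 3, update dist[i][j] ← min(dist[i][j], dist[i][k] + dist[k][j]). The final matrix gives, for each (i, j), the minimum total weight of any directed path from i to j (possibly empty when i = j).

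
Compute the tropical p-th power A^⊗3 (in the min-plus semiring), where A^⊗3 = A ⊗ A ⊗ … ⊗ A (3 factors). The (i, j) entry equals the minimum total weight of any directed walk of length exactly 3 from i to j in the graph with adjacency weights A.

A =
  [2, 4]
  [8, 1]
A^⊗3 =
  [6, 6]
  [10, 3]

Each entry (A^⊗3)_ij equals the minimum over all length-3 walks i = v_0 → v_1 → … → v_3 = j of Σ_t A[v_t][v_{t+1}]. For example, for (i, j) = (0, 1) we minimise over 4 possible intermediate vertex sequences; the minimum is 6, attained along the walk 0 → 1 → 1 → 1.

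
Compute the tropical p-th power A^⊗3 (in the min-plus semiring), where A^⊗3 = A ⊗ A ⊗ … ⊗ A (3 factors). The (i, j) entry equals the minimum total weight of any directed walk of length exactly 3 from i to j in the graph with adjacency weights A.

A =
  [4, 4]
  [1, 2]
A^⊗3 =
  [7, 8]
  [5, 6]

Each entry (A^⊗3)_ij equals the minimum over all length-3 walks i = v_0 → v_1 → … → v_3 = j of Σ_t A[v_t][v_{t+1}]. For example, for (i, j) = (0, 1) we minimise over 4 possible intermediate vertex sequences; the minimum is 8, attained along the walk 0 → 1 → 1 → 1.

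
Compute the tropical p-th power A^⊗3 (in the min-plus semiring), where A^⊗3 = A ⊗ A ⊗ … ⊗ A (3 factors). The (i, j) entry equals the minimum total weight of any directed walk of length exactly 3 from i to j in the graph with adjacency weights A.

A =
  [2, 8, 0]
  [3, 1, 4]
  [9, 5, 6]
A^⊗3 =
  [6, 6, 4]
  [5, 3, 4]
  [9, 7, 8]

Each entry (A^⊗3)_ij equals the minimum over all length-3 walks i = v_0 → v_1 → … → v_3 = j of Σ_t A[v_t][v_{t+1}]. For example, for (i, j) = (0, 2) we minimise over 9 possible intermediate vertex sequences; the minimum is 4, attained along the walk 0 → 0 → 0 → 2.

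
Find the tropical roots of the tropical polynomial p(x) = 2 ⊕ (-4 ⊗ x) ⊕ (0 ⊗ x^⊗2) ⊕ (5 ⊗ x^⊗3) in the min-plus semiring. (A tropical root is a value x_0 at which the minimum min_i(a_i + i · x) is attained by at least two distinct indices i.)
Roots: {-5, -4, 6}

Each tropical root is a break point of the lower envelope of the lines y = a_i + i · x (there are 4 lines, with slopes 0, 1, ..., 3). Only the lines that attain the minimum somewhere contribute to roots; other lines are dominated. Here the surviving (envelope) indices are i = 3, i = 2, i = 1, i = 0.
Intersections between consecutive envelope lines give the roots: for adjacent envelope indices i < j the intersection is x = (a_i − a_j) / (j − i). Reading off the sorted break points: {-5, -4, 6}.
Verification: at each break x_0, at least two indices attain the minimum of min_i(a_i + i · x_0).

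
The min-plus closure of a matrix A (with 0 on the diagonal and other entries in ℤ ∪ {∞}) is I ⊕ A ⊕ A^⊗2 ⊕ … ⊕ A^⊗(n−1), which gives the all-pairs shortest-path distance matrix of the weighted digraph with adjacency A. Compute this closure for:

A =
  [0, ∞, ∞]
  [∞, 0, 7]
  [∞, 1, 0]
Closure =
  [0, ∞, ∞]
  [∞, 0, 7]
  [∞, 1, 0]

This is the Floyd-Warshall all-pairs shortest-path computation. For each intermediate vertex k = 0, 1, …, 2, update dist[i][j] ← min(dist[i][j], dist[i][k] + dist[k][j]). The final matrix gives, for each (i, j), the minimum total weight of any directed path from i to j (possibly empty when i = j).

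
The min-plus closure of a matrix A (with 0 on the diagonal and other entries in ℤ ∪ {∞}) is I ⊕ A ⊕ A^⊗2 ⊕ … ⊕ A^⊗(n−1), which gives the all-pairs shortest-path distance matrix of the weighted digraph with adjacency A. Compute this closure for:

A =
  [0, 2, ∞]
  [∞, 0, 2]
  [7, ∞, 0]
Closure =
  [0, 2, 4]
  [9, 0, 2]
  [7, 9, 0]

This is the Floyd-Warshall all-pairs shortest-path computation. For each intermediate vertex k = 0, 1, …, 2, update dist[i][j] ← min(dist[i][j], dist[i][k] + dist[k][j]). The final matrix gives, for each (i, j), the minimum total weight of any directed path from i to j (possibly empty when i = j).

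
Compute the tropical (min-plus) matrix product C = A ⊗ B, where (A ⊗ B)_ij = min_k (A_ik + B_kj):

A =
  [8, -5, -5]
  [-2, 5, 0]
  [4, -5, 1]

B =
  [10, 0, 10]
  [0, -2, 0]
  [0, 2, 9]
A ⊗ B =
  [-5, -7, -5]
  [0, -2, 5]
  [-5, -7, -5]

Apply the min-plus product entry-by-entry:
  C[0][0] = min over k of (A[0][0] + B[0][0] = 8 + 10 = 18, A[0][1] + B[1][0] = -5 + 0 = -5, A[0][2] + B[2][0] = -5 + 0 = -5) = -5 (attained at k = 1)
  C[0][1] = min over k of (A[0][0] + B[0][1] = 8 + 0 = 8, A[0][1] + B[1][1] = -5 + -2 = -7, A[0][2] + B[2][1] = -5 + 2 = -3) = -7 (attained at k = 1)
  C[0][2] = min over k of (A[0][0] + B[0][2] = 8 + 10 = 18, A[0][1] + B[1][2] = -5 + 0 = -5, A[0][2] + B[2][2] = -5 + 9 = 4) = -5 (attained at k = 1)
  C[1][0] = min over k of (A[1][0] + B[0][0] = -2 + 10 = 8, A[1][1] + B[1][0] = 5 + 0 = 5, A[1][2] + B[2][0] = 0 + 0 = 0) = 0 (attained at k = 2)
  C[1][1] = min over k of (A[1][0] + B[0][1] = -2 + 0 = -2, A[1][1] + B[1][1] = 5 + -2 = 3, A[1][2] + B[2][1] = 0 + 2 = 2) = -2 (attained at k = 0)
  C[1][2] = min over k of (A[1][0] + B[0][2] = -2 + 10 = 8, A[1][1] + B[1][2] = 5 + 0 = 5, A[1][2] + B[2][2] = 0 + 9 = 9) = 5 (attained at k = 1)
  C[2][0] = min over k of (A[2][0] + B[0][0] = 4 + 10 = 14, A[2][1] + B[1][0] = -5 + 0 = -5, A[2][2] + B[2][0] = 1 + 0 = 1) = -5 (attained at k = 1)
  C[2][1] = min over k of (A[2][0] + B[0][1] = 4 + 0 = 4, A[2][1] + B[1][1] = -5 + -2 = -7, A[2][2] + B[2][1] = 1 + 2 = 3) = -7 (attained at k = 1)
  C[2][2] = min over k of (A[2][0] + B[0][2] = 4 + 10 = 14, A[2][1] + B[1][2] = -5 + 0 = -5, A[2][2] + B[2][2] = 1 + 9 = 10) = -5 (attained at k = 1)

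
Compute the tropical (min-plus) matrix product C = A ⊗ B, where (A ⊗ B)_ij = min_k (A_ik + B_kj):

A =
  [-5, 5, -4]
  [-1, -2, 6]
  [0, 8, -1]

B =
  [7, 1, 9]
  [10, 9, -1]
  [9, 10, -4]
A ⊗ B =
  [2, -4, -8]
  [6, 0, -3]
  [7, 1, -5]

Apply the min-plus product entry-by-entry:
  C[0][0] = min over k of (A[0][0] + B[0][0] = -5 + 7 = 2, A[0][1] + B[1][0] = 5 + 10 = 15, A[0][2] + B[2][0] = -4 + 9 = 5) = 2 (attained at k = 0)
  C[0][1] = min over k of (A[0][0] + B[0][1] = -5 + 1 = -4, A[0][1] + B[1][1] = 5 + 9 = 14, A[0][2] + B[2][1] = -4 + 10 = 6) = -4 (attained at k = 0)
  C[0][2] = min over k of (A[0][0] + B[0][2] = -5 + 9 = 4, A[0][1] + B[1][2] = 5 + -1 = 4, A[0][2] + B[2][2] = -4 + -4 = -8) = -8 (attained at k = 2)
  C[1][0] = min over k of (A[1][0] + B[0][0] = -1 + 7 = 6, A[1][1] + B[1][0] = -2 + 10 = 8, A[1][2] + B[2][0] = 6 + 9 = 15) = 6 (attained at k = 0)
  C[1][1] = min over k of (A[1][0] + B[0][1] = -1 + 1 = 0, A[1][1] + B[1][1] = -2 + 9 = 7, A[1][2] + B[2][1] = 6 + 10 = 16) = 0 (attained at k = 0)
  C[1][2] = min over k of (A[1][0] + B[0][2] = -1 + 9 = 8, A[1][1] + B[1][2] = -2 + -1 = -3, A[1][2] + B[2][2] = 6 + -4 = 2) = -3 (attained at k = 1)
  C[2][0] = min over k of (A[2][0] + B[0][0] = 0 + 7 = 7, A[2][1] + B[1][0] = 8 + 10 = 18, A[2][2] + B[2][0] = -1 + 9 = 8) = 7 (attained at k = 0)
  C[2][1] = min over k of (A[2][0] + B[0][1] = 0 + 1 = 1, A[2][1] + B[1][1] = 8 + 9 = 17, A[2][2] + B[2][1] = -1 + 10 = 9) = 1 (attained at k = 0)
  C[2][2] = min over k of (A[2][0] + B[0][2] = 0 + 9 = 9, A[2][1] + B[1][2] = 8 + -1 = 7, A[2][2] + B[2][2] = -1 + -4 = -5) = -5 (attained at k = 2)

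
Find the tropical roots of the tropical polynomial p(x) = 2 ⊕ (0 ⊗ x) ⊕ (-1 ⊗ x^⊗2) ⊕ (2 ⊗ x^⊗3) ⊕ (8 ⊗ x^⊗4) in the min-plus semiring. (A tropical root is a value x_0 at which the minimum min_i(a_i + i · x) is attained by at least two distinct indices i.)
Roots: {-6, -3, 1, 2}

Each tropical root is a break point of the lower envelope of the lines y = a_i + i · x (there are 5 lines, with slopes 0, 1, ..., 4). Only the lines that attain the minimum somewhere contribute to roots; other lines are dominated. Here the surviving (envelope) indices are i = 4, i = 3, i = 2, i = 1, i = 0.
Intersections between consecutive envelope lines give the roots: for adjacent envelope indices i < j the intersection is x = (a_i − a_j) / (j − i). Reading off the sorted break points: {-6, -3, 1, 2}.
Verification: at each break x_0, at least two indices attain the minimum of min_i(a_i + i · x_0).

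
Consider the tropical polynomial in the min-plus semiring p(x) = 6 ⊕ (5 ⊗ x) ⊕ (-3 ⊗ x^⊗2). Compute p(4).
p(4) = 5

A tropical monomial a ⊗ x^⊗i evaluates to a + i · x. Evaluating each term at x = 4:
  Term 0 contributes 6 + 0 · 4 = 6
  Term 1 contributes 5 + 1 · 4 = 9
  Term 2 contributes -3 + 2 · 4 = 5
p(4) = ⊕ of these = min[6, 9, 5] = 5.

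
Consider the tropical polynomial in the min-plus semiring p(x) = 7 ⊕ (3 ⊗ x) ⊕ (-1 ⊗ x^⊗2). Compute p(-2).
p(-2) = -5

A tropical monomial a ⊗ x^⊗i evaluates to a + i · x. Evaluating each term at x = -2:
  Term 0 contributes 7 + 0 · -2 = 7
  Term 1 contributes 3 + 1 · -2 = 1
  Term 2 contributes -1 + 2 · -2 = -5
p(-2) = ⊕ of these = min[7, 1, -5] = -5.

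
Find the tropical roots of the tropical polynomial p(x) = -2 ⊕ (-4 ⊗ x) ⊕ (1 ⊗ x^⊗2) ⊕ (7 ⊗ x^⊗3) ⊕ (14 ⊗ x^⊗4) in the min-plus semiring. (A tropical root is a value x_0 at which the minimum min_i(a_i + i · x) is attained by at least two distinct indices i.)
Roots: {-7, -6, -5, 2}

Each tropical root is a break point of the lower envelope of the lines y = a_i + i · x (there are 5 lines, with slopes 0, 1, ..., 4). Only the lines that attain the minimum somewhere contribute to roots; other lines are dominated. Here the surviving (envelope) indices are i = 4, i = 3, i = 2, i = 1, i = 0.
Intersections between consecutive envelope lines give the roots: for adjacent envelope indices i < j the intersection is x = (a_i − a_j) / (j − i). Reading off the sorted break points: {-7, -6, -5, 2}.
Verification: at each break x_0, at least two indices attain the minimum of min_i(a_i + i · x_0).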